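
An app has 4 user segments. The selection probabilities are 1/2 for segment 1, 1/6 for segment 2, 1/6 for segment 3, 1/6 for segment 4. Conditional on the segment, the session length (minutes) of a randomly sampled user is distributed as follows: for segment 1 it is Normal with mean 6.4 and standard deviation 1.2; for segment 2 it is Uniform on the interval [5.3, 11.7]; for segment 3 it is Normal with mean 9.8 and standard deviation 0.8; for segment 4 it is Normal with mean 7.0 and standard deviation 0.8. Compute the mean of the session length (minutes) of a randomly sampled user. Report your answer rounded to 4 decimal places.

Component means — 1: 6.4; 2: 8.5; 3: 9.8; 4: 7.
E[X] = 0.5·6.4 + 0.166667·8.5 + 0.166667·9.8 + 0.166667·7 = 7.41667.

7.4167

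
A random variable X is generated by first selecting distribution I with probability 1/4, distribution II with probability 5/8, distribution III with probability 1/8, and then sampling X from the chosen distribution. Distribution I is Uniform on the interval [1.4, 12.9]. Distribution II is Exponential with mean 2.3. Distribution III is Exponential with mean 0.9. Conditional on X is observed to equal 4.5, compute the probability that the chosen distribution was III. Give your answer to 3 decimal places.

0.015

Likelihoods f(4.5 | ·): I: 0.0869565; II: 0.0614562; III: 0.00748661.
Posterior ∝ prior × likelihood. Numerator for III: 0.125·0.00748661 = 0.000935826.
Normalizing constant: 0.25·0.0869565 + 0.625·0.0614562 + 0.125·0.00748661 = 0.0610851.
P(III | observation) = 0.000935826 / 0.0610851 = 0.01532.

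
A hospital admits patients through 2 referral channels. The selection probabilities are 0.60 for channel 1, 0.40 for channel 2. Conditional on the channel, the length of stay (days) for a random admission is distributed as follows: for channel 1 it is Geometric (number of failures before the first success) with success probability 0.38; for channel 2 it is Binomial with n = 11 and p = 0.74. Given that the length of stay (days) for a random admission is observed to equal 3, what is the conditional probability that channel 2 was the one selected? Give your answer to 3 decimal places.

Likelihoods P(X=3 | ·): 1: 0.0905646; 2: 0.00139626.
Posterior ∝ prior × likelihood. Numerator for 2: 0.4·0.00139626 = 0.000558503.
Normalizing constant: 0.6·0.0905646 + 0.4·0.00139626 = 0.0548973.
P(2 | observation) = 0.000558503 / 0.0548973 = 0.0101736.

0.010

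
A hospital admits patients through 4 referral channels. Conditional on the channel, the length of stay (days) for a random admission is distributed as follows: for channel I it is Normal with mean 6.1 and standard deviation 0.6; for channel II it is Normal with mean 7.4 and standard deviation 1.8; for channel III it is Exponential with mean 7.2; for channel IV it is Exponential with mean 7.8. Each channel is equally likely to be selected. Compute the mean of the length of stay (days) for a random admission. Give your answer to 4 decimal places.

7.1250

Component means — I: 6.1; II: 7.4; III: 7.2; IV: 7.8.
E[X] = 0.25·6.1 + 0.25·7.4 + 0.25·7.2 + 0.25·7.8 = 7.125.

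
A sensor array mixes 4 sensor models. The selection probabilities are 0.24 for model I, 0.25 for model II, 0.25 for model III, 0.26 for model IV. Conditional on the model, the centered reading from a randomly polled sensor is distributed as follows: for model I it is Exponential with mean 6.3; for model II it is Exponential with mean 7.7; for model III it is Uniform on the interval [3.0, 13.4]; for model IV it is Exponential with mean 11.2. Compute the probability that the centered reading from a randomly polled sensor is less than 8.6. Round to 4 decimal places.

0.6209

Conditional on each model, P(X < 8.6): I: 0.74464; II: 0.672702; III: 0.538462; IV: 0.535994.
By total probability, P(X < 8.6) = 0.24·0.74464 + 0.25·0.672702 + 0.25·0.538462 + 0.26·0.535994 = 0.620863.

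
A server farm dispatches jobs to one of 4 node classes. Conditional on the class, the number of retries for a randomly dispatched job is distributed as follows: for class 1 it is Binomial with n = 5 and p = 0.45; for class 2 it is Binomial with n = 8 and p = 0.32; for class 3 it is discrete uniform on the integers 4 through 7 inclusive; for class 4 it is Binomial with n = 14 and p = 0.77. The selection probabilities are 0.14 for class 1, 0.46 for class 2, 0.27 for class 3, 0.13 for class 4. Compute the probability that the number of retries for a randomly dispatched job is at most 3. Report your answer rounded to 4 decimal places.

0.4750

Conditional on each class, P(X ≤ 3): 1: 0.86878; 2: 0.768096; 3: 0; 4: 1.70715e-05.
By total probability, P(X ≤ 3) = 0.14·0.86878 + 0.46·0.768096 + 0.27·0 + 0.13·1.70715e-05 = 0.474955.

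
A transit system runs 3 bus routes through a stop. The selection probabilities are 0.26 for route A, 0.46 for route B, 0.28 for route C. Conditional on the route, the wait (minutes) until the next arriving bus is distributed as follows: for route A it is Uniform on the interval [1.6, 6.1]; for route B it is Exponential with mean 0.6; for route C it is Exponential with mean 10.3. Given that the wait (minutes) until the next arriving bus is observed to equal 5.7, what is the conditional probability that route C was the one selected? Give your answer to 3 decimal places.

0.213

Likelihoods f(5.7 | ·): A: 0.222222; B: 0.000124753; C: 0.0558245.
Posterior ∝ prior × likelihood. Numerator for C: 0.28·0.0558245 = 0.0156309.
Normalizing constant: 0.26·0.222222 + 0.46·0.000124753 + 0.28·0.0558245 = 0.073466.
P(C | observation) = 0.0156309 / 0.073466 = 0.212763.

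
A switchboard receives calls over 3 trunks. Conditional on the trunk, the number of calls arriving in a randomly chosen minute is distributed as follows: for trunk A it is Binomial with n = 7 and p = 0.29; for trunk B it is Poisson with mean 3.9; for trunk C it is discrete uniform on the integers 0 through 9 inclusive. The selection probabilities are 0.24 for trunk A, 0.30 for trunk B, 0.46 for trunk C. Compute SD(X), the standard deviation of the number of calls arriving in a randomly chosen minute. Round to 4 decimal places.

2.5072

Per component, A: μ=2.03, E[X²]=5.5622; B: μ=3.9, E[X²]=19.11; C: μ=4.5, E[X²]=28.5.
E[X] = 0.24·2.03 + 0.3·3.9 + 0.46·4.5 = 3.7272.
E[X²] = 0.24·5.5622 + 0.3·19.11 + 0.46·28.5 = 20.1779.
Var(X) = E[X²] − (E[X])² = 20.1779 − 13.892 = 6.28591.
SD(X) = √6.28591 = 2.50717.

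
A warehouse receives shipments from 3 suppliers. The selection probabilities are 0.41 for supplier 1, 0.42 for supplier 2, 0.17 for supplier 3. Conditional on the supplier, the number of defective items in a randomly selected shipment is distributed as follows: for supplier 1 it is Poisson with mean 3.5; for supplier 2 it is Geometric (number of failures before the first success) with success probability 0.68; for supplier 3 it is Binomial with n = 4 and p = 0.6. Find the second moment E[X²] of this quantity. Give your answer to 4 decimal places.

For each component E[X²] = Var + (mean)², giving 1: 15.75; 2: 0.913495; 3: 6.72.
Overall E[X²] = 0.41·15.75 + 0.42·0.913495 + 0.17·6.72 = 7.98357.

7.9836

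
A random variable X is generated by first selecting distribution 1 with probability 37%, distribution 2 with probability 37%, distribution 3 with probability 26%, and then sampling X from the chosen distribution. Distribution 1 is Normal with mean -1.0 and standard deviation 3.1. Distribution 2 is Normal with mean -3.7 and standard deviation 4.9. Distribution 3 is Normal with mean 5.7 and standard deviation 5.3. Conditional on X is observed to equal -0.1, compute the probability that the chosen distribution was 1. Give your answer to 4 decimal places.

Likelihoods f(-0.1 | ·): 1: 0.12338; 2: 0.0621589; 3: 0.0413603.
Posterior ∝ prior × likelihood. Numerator for 1: 0.37·0.12338 = 0.0456507.
Normalizing constant: 0.37·0.12338 + 0.37·0.0621589 + 0.26·0.0413603 = 0.0794031.
P(1 | observation) = 0.0456507 / 0.0794031 = 0.574923.

0.5749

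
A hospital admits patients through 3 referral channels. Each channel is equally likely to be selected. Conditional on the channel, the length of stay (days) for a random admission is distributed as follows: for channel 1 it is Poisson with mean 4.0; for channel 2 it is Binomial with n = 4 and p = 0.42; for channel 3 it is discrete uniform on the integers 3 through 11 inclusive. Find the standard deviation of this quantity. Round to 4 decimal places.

Per component, 1: μ=4, E[X²]=20; 2: μ=1.68, E[X²]=3.7968; 3: μ=7, E[X²]=55.6667.
E[X] = 0.333333·4 + 0.333333·1.68 + 0.333333·7 = 4.22667.
E[X²] = 0.333333·20 + 0.333333·3.7968 + 0.333333·55.6667 = 26.4878.
Var(X) = E[X²] − (E[X])² = 26.4878 − 17.8647 = 8.62311.
SD(X) = √8.62311 = 2.93651.

2.9365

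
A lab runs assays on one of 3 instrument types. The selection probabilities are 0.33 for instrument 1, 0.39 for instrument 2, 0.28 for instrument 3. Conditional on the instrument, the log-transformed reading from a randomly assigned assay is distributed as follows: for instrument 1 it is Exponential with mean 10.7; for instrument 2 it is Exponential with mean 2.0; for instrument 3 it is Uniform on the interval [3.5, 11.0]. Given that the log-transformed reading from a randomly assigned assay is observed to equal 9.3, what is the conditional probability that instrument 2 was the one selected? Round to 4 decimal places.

Likelihoods f(9.3 | ·): 1: 0.0391873; 2: 0.0047808; 3: 0.133333.
Posterior ∝ prior × likelihood. Numerator for 2: 0.39·0.0047808 = 0.00186451.
Normalizing constant: 0.33·0.0391873 + 0.39·0.0047808 + 0.28·0.133333 = 0.0521297.
P(2 | observation) = 0.00186451 / 0.0521297 = 0.0357668.

0.0358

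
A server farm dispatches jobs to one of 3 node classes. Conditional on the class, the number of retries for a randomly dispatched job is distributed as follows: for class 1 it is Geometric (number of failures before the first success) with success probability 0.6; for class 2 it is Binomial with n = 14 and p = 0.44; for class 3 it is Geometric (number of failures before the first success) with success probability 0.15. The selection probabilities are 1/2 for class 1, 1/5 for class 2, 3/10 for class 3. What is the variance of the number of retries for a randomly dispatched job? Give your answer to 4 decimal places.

Per component, 1: μ=0.666667, E[X²]=1.55556; 2: μ=6.16, E[X²]=41.3952; 3: μ=5.66667, E[X²]=69.8889.
E[X] = 0.5·0.666667 + 0.2·6.16 + 0.3·5.66667 = 3.26533.
E[X²] = 0.5·1.55556 + 0.2·41.3952 + 0.3·69.8889 = 30.0235.
Var(X) = E[X²] − (E[X])² = 30.0235 − 10.6624 = 19.3611.

19.3611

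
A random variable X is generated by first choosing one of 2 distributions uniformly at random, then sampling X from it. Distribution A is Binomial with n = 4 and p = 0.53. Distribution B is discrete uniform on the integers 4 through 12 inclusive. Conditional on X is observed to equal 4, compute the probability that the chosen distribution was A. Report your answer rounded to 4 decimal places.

Likelihoods P(X=4 | ·): A: 0.0789048; B: 0.111111.
Posterior ∝ prior × likelihood. Numerator for A: 0.5·0.0789048 = 0.0394524.
Normalizing constant: 0.5·0.0789048 + 0.5·0.111111 = 0.095008.
P(A | observation) = 0.0394524 / 0.095008 = 0.415254.

0.4153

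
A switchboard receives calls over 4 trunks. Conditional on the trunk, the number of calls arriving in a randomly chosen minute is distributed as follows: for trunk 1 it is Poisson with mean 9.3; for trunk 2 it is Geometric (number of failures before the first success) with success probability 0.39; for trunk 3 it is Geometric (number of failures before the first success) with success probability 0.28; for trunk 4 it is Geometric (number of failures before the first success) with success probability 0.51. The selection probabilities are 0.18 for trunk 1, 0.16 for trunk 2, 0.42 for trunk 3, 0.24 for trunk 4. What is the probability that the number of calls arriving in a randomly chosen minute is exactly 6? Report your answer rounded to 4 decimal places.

Conditional on each trunk, P(X = 6): 1: 0.0821536; 2: 0.0200929; 3: 0.0390079; 4: 0.00705906.
By total probability, P(X = 6) = 0.18·0.0821536 + 0.16·0.0200929 + 0.42·0.0390079 + 0.24·0.00705906 = 0.03608.

0.0361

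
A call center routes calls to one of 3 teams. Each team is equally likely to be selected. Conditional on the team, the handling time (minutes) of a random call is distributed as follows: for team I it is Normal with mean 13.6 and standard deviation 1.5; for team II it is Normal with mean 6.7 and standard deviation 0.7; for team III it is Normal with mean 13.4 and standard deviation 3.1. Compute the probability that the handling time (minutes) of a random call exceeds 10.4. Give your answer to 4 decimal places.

0.6057

Conditional on each team, P(X > 10.4): I: 0.983551; II: 6.26076e-08; III: 0.833413.
By total probability, P(X > 10.4) = 0.333333·0.983551 + 0.333333·6.26076e-08 + 0.333333·0.833413 = 0.605655.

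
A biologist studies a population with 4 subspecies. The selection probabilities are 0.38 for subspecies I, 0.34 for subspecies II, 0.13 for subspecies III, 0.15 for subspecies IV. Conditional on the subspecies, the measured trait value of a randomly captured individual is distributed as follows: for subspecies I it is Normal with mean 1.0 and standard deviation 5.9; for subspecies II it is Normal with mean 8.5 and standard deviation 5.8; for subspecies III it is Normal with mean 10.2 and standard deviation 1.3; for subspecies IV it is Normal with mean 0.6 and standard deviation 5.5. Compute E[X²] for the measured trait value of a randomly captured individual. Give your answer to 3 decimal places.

For each component E[X²] = Var + (mean)², giving I: 35.81; II: 105.89; III: 105.73; IV: 30.61.
Overall E[X²] = 0.38·35.81 + 0.34·105.89 + 0.13·105.73 + 0.15·30.61 = 67.9468.

67.947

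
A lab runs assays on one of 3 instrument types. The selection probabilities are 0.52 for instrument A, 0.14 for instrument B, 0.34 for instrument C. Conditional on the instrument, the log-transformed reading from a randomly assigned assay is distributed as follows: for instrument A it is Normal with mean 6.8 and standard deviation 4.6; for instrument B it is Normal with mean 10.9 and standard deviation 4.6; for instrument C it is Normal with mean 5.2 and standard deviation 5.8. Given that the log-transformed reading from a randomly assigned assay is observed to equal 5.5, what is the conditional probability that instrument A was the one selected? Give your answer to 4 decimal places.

Likelihoods f(5.5 | ·): A: 0.0833315; B: 0.0435419; C: 0.0686912.
Posterior ∝ prior × likelihood. Numerator for A: 0.52·0.0833315 = 0.0433324.
Normalizing constant: 0.52·0.0833315 + 0.14·0.0435419 + 0.34·0.0686912 = 0.0727833.
P(A | observation) = 0.0433324 / 0.0727833 = 0.595362.

0.5954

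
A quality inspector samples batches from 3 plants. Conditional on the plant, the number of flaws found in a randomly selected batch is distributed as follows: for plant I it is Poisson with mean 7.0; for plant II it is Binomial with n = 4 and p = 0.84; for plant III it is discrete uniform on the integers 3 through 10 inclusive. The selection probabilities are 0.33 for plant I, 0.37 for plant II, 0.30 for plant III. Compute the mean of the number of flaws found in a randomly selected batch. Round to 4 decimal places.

5.5032

Component means — I: 7; II: 3.36; III: 6.5.
E[X] = 0.33·7 + 0.37·3.36 + 0.3·6.5 = 5.5032.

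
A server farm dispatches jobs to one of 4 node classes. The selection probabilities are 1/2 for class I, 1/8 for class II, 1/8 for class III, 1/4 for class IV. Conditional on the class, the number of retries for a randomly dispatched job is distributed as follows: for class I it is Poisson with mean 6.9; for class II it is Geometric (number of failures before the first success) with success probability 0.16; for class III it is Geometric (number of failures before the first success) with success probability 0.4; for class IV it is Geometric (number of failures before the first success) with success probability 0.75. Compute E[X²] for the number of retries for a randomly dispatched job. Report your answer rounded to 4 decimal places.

35.6908

For each component E[X²] = Var + (mean)², giving I: 54.51; II: 60.375; III: 6; IV: 0.555556.
Overall E[X²] = 0.5·54.51 + 0.125·60.375 + 0.125·6 + 0.25·0.555556 = 35.6908.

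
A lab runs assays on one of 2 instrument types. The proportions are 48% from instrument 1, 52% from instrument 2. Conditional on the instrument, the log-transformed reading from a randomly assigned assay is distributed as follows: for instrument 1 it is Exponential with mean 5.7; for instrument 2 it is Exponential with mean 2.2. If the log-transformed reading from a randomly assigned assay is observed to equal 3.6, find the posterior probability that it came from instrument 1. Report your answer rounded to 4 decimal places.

0.4932

Likelihoods f(3.6 | ·): 1: 0.0932897; 2: 0.088494.
Posterior ∝ prior × likelihood. Numerator for 1: 0.48·0.0932897 = 0.0447791.
Normalizing constant: 0.48·0.0932897 + 0.52·0.088494 = 0.0907959.
P(1 | observation) = 0.0447791 / 0.0907959 = 0.493184.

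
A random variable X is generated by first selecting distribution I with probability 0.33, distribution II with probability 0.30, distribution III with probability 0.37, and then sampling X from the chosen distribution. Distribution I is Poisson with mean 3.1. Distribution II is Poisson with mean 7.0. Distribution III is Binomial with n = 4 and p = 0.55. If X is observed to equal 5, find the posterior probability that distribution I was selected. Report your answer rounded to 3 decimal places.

0.481

Likelihoods P(X=5 | ·): I: 0.107477; II: 0.127717; III: 0.
Posterior ∝ prior × likelihood. Numerator for I: 0.33·0.107477 = 0.0354673.
Normalizing constant: 0.33·0.107477 + 0.3·0.127717 + 0.37·0 = 0.0737823.
P(I | observation) = 0.0354673 / 0.0737823 = 0.480702.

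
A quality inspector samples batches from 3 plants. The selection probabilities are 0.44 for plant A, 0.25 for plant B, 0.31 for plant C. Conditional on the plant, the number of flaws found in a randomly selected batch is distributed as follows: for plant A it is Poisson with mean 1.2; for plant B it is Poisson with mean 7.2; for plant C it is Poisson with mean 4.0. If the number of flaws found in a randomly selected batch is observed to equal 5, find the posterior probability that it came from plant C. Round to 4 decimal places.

Likelihoods P(X=5 | ·): A: 0.00624556; B: 0.120382; C: 0.156293.
Posterior ∝ prior × likelihood. Numerator for C: 0.31·0.156293 = 0.048451.
Normalizing constant: 0.44·0.00624556 + 0.25·0.120382 + 0.31·0.156293 = 0.0812945.
P(C | observation) = 0.048451 / 0.0812945 = 0.595993.

0.5960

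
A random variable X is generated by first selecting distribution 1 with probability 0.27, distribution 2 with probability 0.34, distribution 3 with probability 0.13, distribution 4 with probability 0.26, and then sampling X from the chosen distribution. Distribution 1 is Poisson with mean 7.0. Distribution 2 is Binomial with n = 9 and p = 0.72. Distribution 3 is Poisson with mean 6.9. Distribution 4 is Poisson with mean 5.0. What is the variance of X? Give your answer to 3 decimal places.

Per component, 1: μ=7, E[X²]=56; 2: μ=6.48, E[X²]=43.8048; 3: μ=6.9, E[X²]=54.51; 4: μ=5, E[X²]=30.
E[X] = 0.27·7 + 0.34·6.48 + 0.13·6.9 + 0.26·5 = 6.2902.
E[X²] = 0.27·56 + 0.34·43.8048 + 0.13·54.51 + 0.26·30 = 44.8999.
Var(X) = E[X²] − (E[X])² = 44.8999 − 39.5666 = 5.33332.

5.333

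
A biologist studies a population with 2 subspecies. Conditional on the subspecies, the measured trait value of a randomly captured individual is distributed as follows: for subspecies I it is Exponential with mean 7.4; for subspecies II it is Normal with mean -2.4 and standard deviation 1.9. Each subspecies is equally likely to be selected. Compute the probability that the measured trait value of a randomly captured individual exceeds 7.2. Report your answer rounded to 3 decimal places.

Conditional on each subspecies, P(X > 7.2): I: 0.377958; II: 2.17882e-07.
By total probability, P(X > 7.2) = 0.5·0.377958 + 0.5·2.17882e-07 = 0.188979.

0.189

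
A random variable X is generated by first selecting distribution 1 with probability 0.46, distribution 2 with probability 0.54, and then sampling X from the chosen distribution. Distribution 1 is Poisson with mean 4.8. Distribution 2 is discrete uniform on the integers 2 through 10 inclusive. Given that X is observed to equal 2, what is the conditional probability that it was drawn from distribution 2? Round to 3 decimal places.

Likelihoods P(X=2 | ·): 1: 0.0948067; 2: 0.111111.
Posterior ∝ prior × likelihood. Numerator for 2: 0.54·0.111111 = 0.06.
Normalizing constant: 0.46·0.0948067 + 0.54·0.111111 = 0.103611.
P(2 | observation) = 0.06 / 0.103611 = 0.579089.

0.579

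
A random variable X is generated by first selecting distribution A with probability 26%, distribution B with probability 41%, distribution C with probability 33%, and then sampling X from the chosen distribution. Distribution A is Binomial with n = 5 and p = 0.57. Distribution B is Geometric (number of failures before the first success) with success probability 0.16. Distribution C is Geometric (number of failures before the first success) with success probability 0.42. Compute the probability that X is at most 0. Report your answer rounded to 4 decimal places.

0.2080

Conditional on each component, P(X ≤ 0): A: 0.0147008; B: 0.16; C: 0.42.
By total probability, P(X ≤ 0) = 0.26·0.0147008 + 0.41·0.16 + 0.33·0.42 = 0.208022.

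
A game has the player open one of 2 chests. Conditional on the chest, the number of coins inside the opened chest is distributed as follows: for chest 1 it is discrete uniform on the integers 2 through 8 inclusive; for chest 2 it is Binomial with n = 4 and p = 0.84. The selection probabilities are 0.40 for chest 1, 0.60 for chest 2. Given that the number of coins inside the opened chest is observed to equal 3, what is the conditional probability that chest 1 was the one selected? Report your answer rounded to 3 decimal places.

Likelihoods P(X=3 | ·): 1: 0.142857; 2: 0.379331.
Posterior ∝ prior × likelihood. Numerator for 1: 0.4·0.142857 = 0.0571429.
Normalizing constant: 0.4·0.142857 + 0.6·0.379331 = 0.284741.
P(1 | observation) = 0.0571429 / 0.284741 = 0.200683.

0.201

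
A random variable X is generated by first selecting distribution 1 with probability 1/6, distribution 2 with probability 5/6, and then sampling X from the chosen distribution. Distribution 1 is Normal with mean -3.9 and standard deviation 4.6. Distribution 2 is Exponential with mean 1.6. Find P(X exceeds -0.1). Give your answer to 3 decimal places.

Conditional on each component, P(X > -0.1): 1: 0.204377; 2: 1.
By total probability, P(X > -0.1) = 0.166667·0.204377 + 0.833333·1 = 0.867396.

0.867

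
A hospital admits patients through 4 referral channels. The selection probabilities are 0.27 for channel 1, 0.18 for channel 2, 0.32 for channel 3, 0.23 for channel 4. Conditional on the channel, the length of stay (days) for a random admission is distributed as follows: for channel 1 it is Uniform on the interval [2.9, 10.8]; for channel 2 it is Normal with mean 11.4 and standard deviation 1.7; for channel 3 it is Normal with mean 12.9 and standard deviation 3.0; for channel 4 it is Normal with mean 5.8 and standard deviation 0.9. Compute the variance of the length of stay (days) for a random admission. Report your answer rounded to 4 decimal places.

14.3659

Per component, 1: μ=6.85, E[X²]=52.1233; 2: μ=11.4, E[X²]=132.85; 3: μ=12.9, E[X²]=175.41; 4: μ=5.8, E[X²]=34.45.
E[X] = 0.27·6.85 + 0.18·11.4 + 0.32·12.9 + 0.23·5.8 = 9.3635.
E[X²] = 0.27·52.1233 + 0.18·132.85 + 0.32·175.41 + 0.23·34.45 = 102.041.
Var(X) = E[X²] − (E[X])² = 102.041 − 87.6751 = 14.3659.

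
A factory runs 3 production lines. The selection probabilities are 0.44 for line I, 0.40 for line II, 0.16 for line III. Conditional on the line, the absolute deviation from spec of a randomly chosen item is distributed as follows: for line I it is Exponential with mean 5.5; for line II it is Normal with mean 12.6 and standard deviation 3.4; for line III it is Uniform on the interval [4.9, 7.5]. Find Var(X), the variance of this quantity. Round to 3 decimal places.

Per component, I: μ=5.5, E[X²]=60.5; II: μ=12.6, E[X²]=170.32; III: μ=6.2, E[X²]=39.0033.
E[X] = 0.44·5.5 + 0.4·12.6 + 0.16·6.2 = 8.452.
E[X²] = 0.44·60.5 + 0.4·170.32 + 0.16·39.0033 = 100.989.
Var(X) = E[X²] − (E[X])² = 100.989 − 71.4363 = 29.5522.

29.552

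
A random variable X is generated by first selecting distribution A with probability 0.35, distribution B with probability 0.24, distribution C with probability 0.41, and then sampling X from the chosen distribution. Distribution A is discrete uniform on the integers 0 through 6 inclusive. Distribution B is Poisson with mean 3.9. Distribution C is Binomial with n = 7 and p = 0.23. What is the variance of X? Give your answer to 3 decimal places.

3.706

Per component, A: μ=3, E[X²]=13; B: μ=3.9, E[X²]=19.11; C: μ=1.61, E[X²]=3.8318.
E[X] = 0.35·3 + 0.24·3.9 + 0.41·1.61 = 2.6461.
E[X²] = 0.35·13 + 0.24·19.11 + 0.41·3.8318 = 10.7074.
Var(X) = E[X²] − (E[X])² = 10.7074 − 7.00185 = 3.70559.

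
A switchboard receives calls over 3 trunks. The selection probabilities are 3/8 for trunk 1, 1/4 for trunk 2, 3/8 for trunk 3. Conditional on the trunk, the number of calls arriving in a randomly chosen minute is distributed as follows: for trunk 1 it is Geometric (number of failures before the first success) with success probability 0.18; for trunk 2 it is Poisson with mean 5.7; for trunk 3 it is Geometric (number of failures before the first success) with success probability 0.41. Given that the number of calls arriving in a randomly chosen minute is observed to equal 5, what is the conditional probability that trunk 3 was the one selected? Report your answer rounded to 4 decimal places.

Likelihoods P(X=5 | ·): 1: 0.0667332; 2: 0.16777; 3: 0.0293119.
Posterior ∝ prior × likelihood. Numerator for 3: 0.375·0.0293119 = 0.010992.
Normalizing constant: 0.375·0.0667332 + 0.25·0.16777 + 0.375·0.0293119 = 0.0779594.
P(3 | observation) = 0.010992 / 0.0779594 = 0.140996.

0.1410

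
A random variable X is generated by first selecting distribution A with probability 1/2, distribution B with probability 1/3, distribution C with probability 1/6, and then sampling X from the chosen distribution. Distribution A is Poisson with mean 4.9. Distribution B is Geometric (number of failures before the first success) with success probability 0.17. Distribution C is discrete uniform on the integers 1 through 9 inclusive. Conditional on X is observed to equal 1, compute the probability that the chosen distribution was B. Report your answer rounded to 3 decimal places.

Likelihoods P(X=1 | ·): A: 0.0364883; B: 0.1411; C: 0.111111.
Posterior ∝ prior × likelihood. Numerator for B: 0.333333·0.1411 = 0.0470333.
Normalizing constant: 0.5·0.0364883 + 0.333333·0.1411 + 0.166667·0.111111 = 0.083796.
P(B | observation) = 0.0470333 / 0.083796 = 0.561284.

0.561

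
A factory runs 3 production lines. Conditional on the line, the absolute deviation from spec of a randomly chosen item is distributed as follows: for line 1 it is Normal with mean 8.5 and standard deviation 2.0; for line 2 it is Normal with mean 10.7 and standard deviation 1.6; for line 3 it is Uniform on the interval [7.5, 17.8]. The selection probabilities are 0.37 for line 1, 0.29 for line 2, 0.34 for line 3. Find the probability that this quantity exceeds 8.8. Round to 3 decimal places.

Conditional on each line, P(X > 8.8): 1: 0.440382; 2: 0.882485; 3: 0.873786.
By total probability, P(X > 8.8) = 0.37·0.440382 + 0.29·0.882485 + 0.34·0.873786 = 0.715949.

0.716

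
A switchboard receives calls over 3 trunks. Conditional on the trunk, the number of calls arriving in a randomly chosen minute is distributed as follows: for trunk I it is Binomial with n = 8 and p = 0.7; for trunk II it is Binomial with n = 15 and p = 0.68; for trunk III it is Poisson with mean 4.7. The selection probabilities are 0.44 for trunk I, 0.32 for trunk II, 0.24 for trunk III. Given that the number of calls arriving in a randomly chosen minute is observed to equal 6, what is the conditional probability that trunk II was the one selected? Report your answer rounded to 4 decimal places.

0.0330

Likelihoods P(X=6 | ·): I: 0.296475; II: 0.0174103; III: 0.136167.
Posterior ∝ prior × likelihood. Numerator for II: 0.32·0.0174103 = 0.00557131.
Normalizing constant: 0.44·0.296475 + 0.32·0.0174103 + 0.24·0.136167 = 0.168701.
P(II | observation) = 0.00557131 / 0.168701 = 0.0330249.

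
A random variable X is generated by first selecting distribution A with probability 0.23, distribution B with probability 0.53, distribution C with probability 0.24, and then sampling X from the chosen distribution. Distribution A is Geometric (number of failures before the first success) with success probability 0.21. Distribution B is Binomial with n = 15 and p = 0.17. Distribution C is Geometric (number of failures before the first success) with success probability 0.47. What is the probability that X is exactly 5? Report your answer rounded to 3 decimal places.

0.055

Conditional on each component, P(X = 5): A: 0.0646182; B: 0.0661578; C: 0.0196552.
By total probability, P(X = 5) = 0.23·0.0646182 + 0.53·0.0661578 + 0.24·0.0196552 = 0.054643.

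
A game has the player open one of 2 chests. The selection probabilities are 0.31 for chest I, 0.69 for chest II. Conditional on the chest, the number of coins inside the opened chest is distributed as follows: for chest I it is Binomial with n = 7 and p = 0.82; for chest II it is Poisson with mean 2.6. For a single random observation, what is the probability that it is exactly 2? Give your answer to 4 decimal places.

Conditional on each chest, P(X = 2): I: 0.00266815; II: 0.251045.
By total probability, P(X = 2) = 0.31·0.00266815 + 0.69·0.251045 = 0.174048.

0.1740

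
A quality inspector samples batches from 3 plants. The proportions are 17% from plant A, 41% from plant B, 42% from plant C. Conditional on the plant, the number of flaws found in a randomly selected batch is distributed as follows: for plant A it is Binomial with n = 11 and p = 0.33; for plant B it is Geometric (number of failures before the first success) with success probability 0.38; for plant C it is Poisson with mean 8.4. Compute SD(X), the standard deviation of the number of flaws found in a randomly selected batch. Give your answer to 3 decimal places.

3.936

Per component, A: μ=3.63, E[X²]=15.609; B: μ=1.63158, E[X²]=6.95568; C: μ=8.4, E[X²]=78.96.
E[X] = 0.17·3.63 + 0.41·1.63158 + 0.42·8.4 = 4.81405.
E[X²] = 0.17·15.609 + 0.41·6.95568 + 0.42·78.96 = 38.6686.
Var(X) = E[X²] − (E[X])² = 38.6686 − 23.1751 = 15.4935.
SD(X) = √15.4935 = 3.93618.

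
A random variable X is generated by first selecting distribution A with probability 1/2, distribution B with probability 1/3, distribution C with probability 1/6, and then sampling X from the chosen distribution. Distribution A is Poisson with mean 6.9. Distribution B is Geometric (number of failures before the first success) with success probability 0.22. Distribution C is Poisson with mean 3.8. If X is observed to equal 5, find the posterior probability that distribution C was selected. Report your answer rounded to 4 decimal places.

Likelihoods P(X=5 | ·): A: 0.131351; B: 0.0635178; C: 0.147713.
Posterior ∝ prior × likelihood. Numerator for C: 0.166667·0.147713 = 0.0246188.
Normalizing constant: 0.5·0.131351 + 0.333333·0.0635178 + 0.166667·0.147713 = 0.111467.
P(C | observation) = 0.0246188 / 0.111467 = 0.220862.

0.2209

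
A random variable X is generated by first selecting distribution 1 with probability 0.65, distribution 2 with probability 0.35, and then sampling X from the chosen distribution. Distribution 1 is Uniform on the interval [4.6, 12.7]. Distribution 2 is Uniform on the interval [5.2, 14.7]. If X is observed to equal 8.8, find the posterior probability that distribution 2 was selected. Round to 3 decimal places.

Likelihoods f(8.8 | ·): 1: 0.123457; 2: 0.105263.
Posterior ∝ prior × likelihood. Numerator for 2: 0.35·0.105263 = 0.0368421.
Normalizing constant: 0.65·0.123457 + 0.35·0.105263 = 0.117089.
P(2 | observation) = 0.0368421 / 0.117089 = 0.31465.

0.315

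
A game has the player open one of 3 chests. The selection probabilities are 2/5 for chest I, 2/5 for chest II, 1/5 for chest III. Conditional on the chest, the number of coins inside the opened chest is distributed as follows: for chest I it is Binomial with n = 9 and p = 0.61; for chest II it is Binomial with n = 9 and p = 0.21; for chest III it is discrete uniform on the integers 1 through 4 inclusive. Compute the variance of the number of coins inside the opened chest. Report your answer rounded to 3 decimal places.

Per component, I: μ=5.49, E[X²]=32.2812; II: μ=1.89, E[X²]=5.0652; III: μ=2.5, E[X²]=7.5.
E[X] = 0.4·5.49 + 0.4·1.89 + 0.2·2.5 = 3.452.
E[X²] = 0.4·32.2812 + 0.4·5.0652 + 0.2·7.5 = 16.4386.
Var(X) = E[X²] − (E[X])² = 16.4386 − 11.9163 = 4.52226.

4.522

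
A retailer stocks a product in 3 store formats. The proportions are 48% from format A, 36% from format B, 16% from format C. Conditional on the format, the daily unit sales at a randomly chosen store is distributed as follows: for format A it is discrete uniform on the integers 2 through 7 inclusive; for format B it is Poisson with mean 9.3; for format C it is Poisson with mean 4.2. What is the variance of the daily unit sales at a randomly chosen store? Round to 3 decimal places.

Per component, A: μ=4.5, E[X²]=23.1667; B: μ=9.3, E[X²]=95.79; C: μ=4.2, E[X²]=21.84.
E[X] = 0.48·4.5 + 0.36·9.3 + 0.16·4.2 = 6.18.
E[X²] = 0.48·23.1667 + 0.36·95.79 + 0.16·21.84 = 49.0988.
Var(X) = E[X²] − (E[X])² = 49.0988 − 38.1924 = 10.9064.

10.906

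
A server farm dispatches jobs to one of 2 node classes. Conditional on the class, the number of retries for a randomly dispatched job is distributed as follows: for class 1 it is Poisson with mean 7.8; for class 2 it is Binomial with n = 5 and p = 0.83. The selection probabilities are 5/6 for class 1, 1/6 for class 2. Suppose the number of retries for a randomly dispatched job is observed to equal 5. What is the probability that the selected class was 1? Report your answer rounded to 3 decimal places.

0.556

Likelihoods P(X=5 | ·): 1: 0.0985814; 2: 0.393904.
Posterior ∝ prior × likelihood. Numerator for 1: 0.833333·0.0985814 = 0.0821511.
Normalizing constant: 0.833333·0.0985814 + 0.166667·0.393904 = 0.147802.
P(1 | observation) = 0.0821511 / 0.147802 = 0.55582.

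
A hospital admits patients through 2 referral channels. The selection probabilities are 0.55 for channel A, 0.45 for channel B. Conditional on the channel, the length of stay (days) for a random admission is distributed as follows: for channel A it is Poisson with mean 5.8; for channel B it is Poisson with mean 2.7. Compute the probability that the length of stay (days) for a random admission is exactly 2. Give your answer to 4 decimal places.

Conditional on each channel, P(X = 2): A: 0.0509235; B: 0.244964.
By total probability, P(X = 2) = 0.55·0.0509235 + 0.45·0.244964 = 0.138242.

0.1382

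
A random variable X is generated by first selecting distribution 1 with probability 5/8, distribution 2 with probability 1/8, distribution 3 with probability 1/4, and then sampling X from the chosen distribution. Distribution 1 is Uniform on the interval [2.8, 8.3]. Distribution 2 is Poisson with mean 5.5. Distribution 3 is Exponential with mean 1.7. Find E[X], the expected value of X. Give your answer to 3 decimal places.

4.581

Component means — 1: 5.55; 2: 5.5; 3: 1.7.
E[X] = 0.625·5.55 + 0.125·5.5 + 0.25·1.7 = 4.58125.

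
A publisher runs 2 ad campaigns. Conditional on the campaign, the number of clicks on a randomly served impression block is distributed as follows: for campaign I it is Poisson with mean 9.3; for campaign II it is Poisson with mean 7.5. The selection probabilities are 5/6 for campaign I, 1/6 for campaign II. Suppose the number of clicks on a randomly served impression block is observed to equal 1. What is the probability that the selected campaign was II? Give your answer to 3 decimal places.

Likelihoods P(X=1 | ·): I: 0.000850245; II: 0.00414813.
Posterior ∝ prior × likelihood. Numerator for II: 0.166667·0.00414813 = 0.000691355.
Normalizing constant: 0.833333·0.000850245 + 0.166667·0.00414813 = 0.00139989.
P(II | observation) = 0.000691355 / 0.00139989 = 0.493863.

0.494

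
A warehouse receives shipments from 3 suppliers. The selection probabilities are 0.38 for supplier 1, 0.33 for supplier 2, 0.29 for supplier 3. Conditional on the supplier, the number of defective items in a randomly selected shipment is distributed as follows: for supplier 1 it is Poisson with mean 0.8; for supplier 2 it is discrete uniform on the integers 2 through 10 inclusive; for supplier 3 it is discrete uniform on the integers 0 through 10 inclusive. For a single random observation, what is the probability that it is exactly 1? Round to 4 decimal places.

0.1630

Conditional on each supplier, P(X = 1): 1: 0.359463; 2: 0; 3: 0.0909091.
By total probability, P(X = 1) = 0.38·0.359463 + 0.33·0 + 0.29·0.0909091 = 0.16296.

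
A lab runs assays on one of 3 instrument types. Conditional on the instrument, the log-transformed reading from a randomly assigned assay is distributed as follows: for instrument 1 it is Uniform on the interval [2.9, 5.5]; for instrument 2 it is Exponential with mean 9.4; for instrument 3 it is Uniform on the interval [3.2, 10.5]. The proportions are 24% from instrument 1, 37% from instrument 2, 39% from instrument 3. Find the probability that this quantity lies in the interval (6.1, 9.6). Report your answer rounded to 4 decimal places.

0.2471

Conditional on each instrument, P(6.1 < X < 9.6): 1: 0; 2: 0.162467; 3: 0.479452.
By total probability, P(6.1 < X < 9.6) = 0.24·0 + 0.37·0.162467 + 0.39·0.479452 = 0.247099.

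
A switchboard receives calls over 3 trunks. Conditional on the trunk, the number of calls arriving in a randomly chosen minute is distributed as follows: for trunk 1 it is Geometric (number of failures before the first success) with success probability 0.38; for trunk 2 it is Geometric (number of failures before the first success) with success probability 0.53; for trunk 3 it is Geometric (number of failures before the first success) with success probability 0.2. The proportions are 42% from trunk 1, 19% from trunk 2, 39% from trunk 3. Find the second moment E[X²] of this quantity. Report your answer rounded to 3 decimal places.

For each component E[X²] = Var + (mean)², giving 1: 6.95568; 2: 2.45959; 3: 36.
Overall E[X²] = 0.42·6.95568 + 0.19·2.45959 + 0.39·36 = 17.4287.

17.429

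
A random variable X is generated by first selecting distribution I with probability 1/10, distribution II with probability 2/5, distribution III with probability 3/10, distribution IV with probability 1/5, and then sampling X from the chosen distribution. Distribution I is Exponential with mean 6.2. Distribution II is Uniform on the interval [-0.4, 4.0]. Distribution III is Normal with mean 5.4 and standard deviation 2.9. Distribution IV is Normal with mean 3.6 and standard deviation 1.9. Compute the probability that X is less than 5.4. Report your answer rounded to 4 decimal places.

0.7738

Conditional on each component, P(X < 5.4): I: 0.581454; II: 1; III: 0.5; IV: 0.828274.
By total probability, P(X < 5.4) = 0.1·0.581454 + 0.4·1 + 0.3·0.5 + 0.2·0.828274 = 0.7738.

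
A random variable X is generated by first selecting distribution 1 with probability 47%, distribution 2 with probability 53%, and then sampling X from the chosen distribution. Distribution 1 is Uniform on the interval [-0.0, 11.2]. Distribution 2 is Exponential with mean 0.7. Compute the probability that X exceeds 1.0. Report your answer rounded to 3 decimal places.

Conditional on each component, P(X > 1.0): 1: 0.910714; 2: 0.239651.
By total probability, P(X > 1.0) = 0.47·0.910714 + 0.53·0.239651 = 0.555051.

0.555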